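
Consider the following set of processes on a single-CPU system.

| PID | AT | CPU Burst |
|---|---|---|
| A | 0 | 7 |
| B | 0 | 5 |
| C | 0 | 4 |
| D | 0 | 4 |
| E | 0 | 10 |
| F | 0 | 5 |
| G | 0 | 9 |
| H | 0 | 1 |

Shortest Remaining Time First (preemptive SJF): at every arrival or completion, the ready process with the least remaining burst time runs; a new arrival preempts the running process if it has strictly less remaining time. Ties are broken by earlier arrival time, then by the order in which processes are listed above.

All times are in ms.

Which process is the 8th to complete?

E

Schedule: | H 0-1 | C 1-5 | D 5-9 | B 9-14 | F 14-19 | A 19-26 | G 26-35 | E 35-45 |
Completion: A=26  B=14  C=5  D=9  E=45  F=19  G=35  H=1
Turnaround (C−A): A=26  B=14  C=5  D=9  E=45  F=19  G=35  H=1
Finish order: H → C → D → B → F → A → G → E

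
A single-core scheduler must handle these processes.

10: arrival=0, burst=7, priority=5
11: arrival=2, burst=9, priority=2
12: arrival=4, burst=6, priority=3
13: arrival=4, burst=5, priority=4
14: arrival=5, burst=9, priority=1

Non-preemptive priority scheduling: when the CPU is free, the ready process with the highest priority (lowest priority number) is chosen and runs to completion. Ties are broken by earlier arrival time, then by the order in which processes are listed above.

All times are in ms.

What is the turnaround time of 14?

11

Timeline: | 10 0-7 | 14 7-16 | 11 16-25 | 12 25-31 | 13 31-36 |
Completion: 10=7  11=25  12=31  13=36  14=16
Turnaround (C−A): 10=7  11=23  12=27  13=32  14=11
Turnaround(14) = completion − arrival = 16 − 5 = 11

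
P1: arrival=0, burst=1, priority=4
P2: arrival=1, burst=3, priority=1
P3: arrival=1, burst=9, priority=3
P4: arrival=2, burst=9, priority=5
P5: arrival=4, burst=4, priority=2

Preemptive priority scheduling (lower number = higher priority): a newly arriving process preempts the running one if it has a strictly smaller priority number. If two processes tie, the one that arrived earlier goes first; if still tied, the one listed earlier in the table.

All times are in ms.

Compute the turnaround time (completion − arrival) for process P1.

1

Schedule: | P1 0-1 | P2 1-4 | P5 4-8 | P3 8-17 | P4 17-26 |
Completion: P1=1  P2=4  P3=17  P4=26  P5=8
Turnaround(P1) = completion − arrival = 1 − 0 = 1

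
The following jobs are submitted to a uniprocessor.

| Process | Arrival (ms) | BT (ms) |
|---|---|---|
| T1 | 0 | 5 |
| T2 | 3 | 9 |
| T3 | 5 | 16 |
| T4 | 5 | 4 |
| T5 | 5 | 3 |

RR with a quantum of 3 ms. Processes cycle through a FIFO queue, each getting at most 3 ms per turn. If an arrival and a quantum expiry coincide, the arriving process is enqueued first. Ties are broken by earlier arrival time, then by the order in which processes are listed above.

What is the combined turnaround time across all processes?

Gantt: | T1 0-3 | T2 3-6 | T1 6-8 | T3 8-11 | T4 11-14 | T5 14-17 | T2 17-20 | T3 20-23 | T4 23-24 | T2 24-27 | T3 27-37 |
Completion: T1=8  T2=27  T3=37  T4=24  T5=17
Turnaround (C−A): T1=8  T2=24  T3=32  T4=19  T5=12
Turnaround = completion − arrival: T1=8, T2=24, T3=32, T4=19, T5=12
Total turnaround = 8 + 24 + 32 + 19 + 12 = 95

95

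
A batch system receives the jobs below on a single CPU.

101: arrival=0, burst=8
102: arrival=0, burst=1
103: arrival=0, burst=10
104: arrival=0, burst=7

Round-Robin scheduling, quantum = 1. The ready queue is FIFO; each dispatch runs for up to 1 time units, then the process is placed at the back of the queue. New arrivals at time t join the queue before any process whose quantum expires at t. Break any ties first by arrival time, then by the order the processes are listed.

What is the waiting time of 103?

Schedule: | 101 0-1 | 102 1-2 | 103 2-3 | 104 3-4 | 101 4-5 | 103 5-6 | 104 6-7 | 101 7-8 | 103 8-9 | 104 9-10 | 101 10-11 | 103 11-12 | 104 12-13 | 101 13-14 | 103 14-15 | 104 15-16 | 101 16-17 | 103 17-18 | 104 18-19 | 101 19-20 | 103 20-21 | 104 21-22 | 101 22-23 | 103 23-26 |
Completion: 101=23  102=2  103=26  104=22
Waiting(103) = turnaround − burst = 26 − 10 = 16

16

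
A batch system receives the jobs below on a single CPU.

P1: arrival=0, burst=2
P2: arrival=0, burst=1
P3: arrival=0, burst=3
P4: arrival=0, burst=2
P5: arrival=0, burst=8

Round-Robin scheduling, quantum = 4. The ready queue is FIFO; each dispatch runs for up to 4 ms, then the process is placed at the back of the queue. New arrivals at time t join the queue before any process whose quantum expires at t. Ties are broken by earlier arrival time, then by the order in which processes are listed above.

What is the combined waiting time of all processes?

19

Gantt: | P1 0-2 | P2 2-3 | P3 3-6 | P4 6-8 | P5 8-16 |
Completion: P1=2  P2=3  P3=6  P4=8  P5=16
Waiting = turnaround − burst: P1=0, P2=2, P3=3, P4=6, P5=8
Total waiting = 0 + 2 + 3 + 6 + 8 = 19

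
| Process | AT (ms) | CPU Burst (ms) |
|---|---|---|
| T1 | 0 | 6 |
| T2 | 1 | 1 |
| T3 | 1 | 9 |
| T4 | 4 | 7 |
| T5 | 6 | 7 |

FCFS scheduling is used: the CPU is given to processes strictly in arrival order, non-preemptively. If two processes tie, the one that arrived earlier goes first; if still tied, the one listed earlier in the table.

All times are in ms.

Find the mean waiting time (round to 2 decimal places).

Timeline: | T1 0-6 | T2 6-7 | T3 7-16 | T4 16-23 | T5 23-30 |
Completion: T1=6  T2=7  T3=16  T4=23  T5=30
Turnaround (C−A): T1=6  T2=6  T3=15  T4=19  T5=24
Waiting times: T1=0, T2=5, T3=6, T4=12, T5=17
Average waiting = (0+5+6+12+17) / 5 = 40/5 = 8.00

8.00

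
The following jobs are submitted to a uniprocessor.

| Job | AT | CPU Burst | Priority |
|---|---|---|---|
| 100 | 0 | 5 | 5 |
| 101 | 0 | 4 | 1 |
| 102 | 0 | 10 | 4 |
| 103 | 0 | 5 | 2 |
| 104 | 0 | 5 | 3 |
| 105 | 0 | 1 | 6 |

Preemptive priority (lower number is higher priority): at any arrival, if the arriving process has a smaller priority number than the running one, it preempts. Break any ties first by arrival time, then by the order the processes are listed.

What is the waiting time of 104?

9

Timeline: | 101 0-4 | 103 4-9 | 104 9-14 | 102 14-24 | 100 24-29 | 105 29-30 |
Completion: 100=29  101=4  102=24  103=9  104=14  105=30
Waiting(104) = turnaround − burst = 14 − 5 = 9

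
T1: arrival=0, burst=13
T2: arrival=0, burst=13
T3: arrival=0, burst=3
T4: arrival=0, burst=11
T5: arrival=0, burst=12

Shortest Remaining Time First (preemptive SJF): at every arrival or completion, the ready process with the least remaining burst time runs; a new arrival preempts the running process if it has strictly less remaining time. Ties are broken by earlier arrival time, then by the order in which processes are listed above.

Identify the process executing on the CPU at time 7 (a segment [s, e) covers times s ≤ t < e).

Schedule: | T3 0-3 | T4 3-14 | T5 14-26 | T1 26-39 | T2 39-52 |
Completion: T1=39  T2=52  T3=3  T4=14  T5=26
Turnaround (C−A): T1=39  T2=52  T3=3  T4=14  T5=26

T4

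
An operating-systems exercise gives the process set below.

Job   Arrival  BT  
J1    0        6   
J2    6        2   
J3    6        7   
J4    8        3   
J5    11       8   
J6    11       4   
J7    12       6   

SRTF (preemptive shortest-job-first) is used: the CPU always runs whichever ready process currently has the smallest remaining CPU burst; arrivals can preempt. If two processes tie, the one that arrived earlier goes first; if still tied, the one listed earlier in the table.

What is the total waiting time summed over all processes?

35

Gantt: | J1 0-6 | J2 6-8 | J4 8-11 | J6 11-15 | J7 15-21 | J3 21-28 | J5 28-36 |
Completion: J1=6  J2=8  J3=28  J4=11  J5=36  J6=15  J7=21
Waiting = turnaround − burst: J1=0, J2=0, J3=15, J4=0, J5=17, J6=0, J7=3
Total waiting = 0 + 0 + 15 + 0 + 17 + 0 + 3 = 35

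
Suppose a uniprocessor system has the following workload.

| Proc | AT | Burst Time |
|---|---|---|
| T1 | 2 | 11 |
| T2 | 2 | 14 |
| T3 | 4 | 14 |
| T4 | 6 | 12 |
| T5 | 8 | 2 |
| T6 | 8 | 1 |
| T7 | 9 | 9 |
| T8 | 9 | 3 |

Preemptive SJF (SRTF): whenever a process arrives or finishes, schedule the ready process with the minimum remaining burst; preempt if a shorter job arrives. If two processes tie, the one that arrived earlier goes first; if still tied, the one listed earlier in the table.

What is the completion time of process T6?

Gantt: | idle 0-2 | T1 2-8 | T6 8-9 | T5 9-11 | T8 11-14 | T1 14-19 | T7 19-28 | T4 28-40 | T2 40-54 | T3 54-68 |
Completion: T1=19  T2=54  T3=68  T4=40  T5=11  T6=9  T7=28  T8=14
Turnaround (C−A): T1=17  T2=52  T3=64  T4=34  T5=3  T6=1  T7=19  T8=5

9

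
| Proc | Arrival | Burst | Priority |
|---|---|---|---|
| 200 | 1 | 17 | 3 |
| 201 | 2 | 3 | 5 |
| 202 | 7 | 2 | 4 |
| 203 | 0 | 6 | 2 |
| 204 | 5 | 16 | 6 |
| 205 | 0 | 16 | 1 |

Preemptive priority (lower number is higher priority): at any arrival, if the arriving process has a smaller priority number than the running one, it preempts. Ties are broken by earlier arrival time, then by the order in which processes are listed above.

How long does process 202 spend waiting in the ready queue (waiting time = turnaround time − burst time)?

Schedule: | 205 0-16 | 203 16-22 | 200 22-39 | 202 39-41 | 201 41-44 | 204 44-60 |
Completion: 200=39  201=44  202=41  203=22  204=60  205=16
Turnaround (C−A): 200=38  201=42  202=34  203=22  204=55  205=16
Waiting(202) = turnaround − burst = 34 − 2 = 32

32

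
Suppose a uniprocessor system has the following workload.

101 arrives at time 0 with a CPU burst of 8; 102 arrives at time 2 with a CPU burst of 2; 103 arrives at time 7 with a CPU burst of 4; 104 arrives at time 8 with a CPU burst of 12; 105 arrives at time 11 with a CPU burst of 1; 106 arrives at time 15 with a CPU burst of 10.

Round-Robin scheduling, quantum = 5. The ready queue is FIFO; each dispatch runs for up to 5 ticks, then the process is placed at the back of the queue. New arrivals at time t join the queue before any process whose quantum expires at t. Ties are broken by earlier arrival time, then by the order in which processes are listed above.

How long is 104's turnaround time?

Gantt: | 101 0-5 | 102 5-7 | 101 7-10 | 103 10-14 | 104 14-19 | 105 19-20 | 106 20-25 | 104 25-30 | 106 30-35 | 104 35-37 |
Completion: 101=10  102=7  103=14  104=37  105=20  106=35
Turnaround (C−A): 101=10  102=5  103=7  104=29  105=9  106=20
Turnaround(104) = completion − arrival = 37 − 8 = 29

29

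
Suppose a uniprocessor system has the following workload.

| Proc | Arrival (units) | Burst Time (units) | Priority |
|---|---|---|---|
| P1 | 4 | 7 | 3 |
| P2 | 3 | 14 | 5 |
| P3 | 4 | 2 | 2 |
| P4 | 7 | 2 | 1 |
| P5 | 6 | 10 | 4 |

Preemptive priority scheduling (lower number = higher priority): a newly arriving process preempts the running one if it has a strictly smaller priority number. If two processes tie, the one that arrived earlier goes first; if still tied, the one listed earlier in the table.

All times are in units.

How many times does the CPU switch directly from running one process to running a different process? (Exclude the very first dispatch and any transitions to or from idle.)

Schedule: | idle 0-3 | P2 3-4 | P3 4-6 | P1 6-7 | P4 7-9 | P1 9-15 | P5 15-25 | P2 25-38 |
Completion: P1=15  P2=38  P3=6  P4=9  P5=25

6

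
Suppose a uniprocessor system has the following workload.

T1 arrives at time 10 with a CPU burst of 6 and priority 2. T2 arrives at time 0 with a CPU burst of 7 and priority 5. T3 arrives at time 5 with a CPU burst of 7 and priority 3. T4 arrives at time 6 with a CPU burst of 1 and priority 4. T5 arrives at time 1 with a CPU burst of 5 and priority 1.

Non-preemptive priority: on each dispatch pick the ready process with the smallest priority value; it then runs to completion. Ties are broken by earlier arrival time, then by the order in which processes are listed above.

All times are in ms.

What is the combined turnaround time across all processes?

66

Gantt: | T2 0-7 | T5 7-12 | T1 12-18 | T3 18-25 | T4 25-26 |
Completion: T1=18  T2=7  T3=25  T4=26  T5=12
Turnaround = completion − arrival: T1=8, T2=7, T3=20, T4=20, T5=11
Total turnaround = 8 + 7 + 20 + 20 + 11 = 66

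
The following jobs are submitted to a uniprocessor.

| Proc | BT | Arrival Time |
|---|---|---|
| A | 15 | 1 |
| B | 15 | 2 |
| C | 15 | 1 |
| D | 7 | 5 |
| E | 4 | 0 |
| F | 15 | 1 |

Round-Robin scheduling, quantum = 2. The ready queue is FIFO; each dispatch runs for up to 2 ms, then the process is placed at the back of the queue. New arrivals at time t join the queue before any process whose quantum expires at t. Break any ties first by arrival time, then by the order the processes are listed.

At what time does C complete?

69

Schedule: | E 0-2 | A 2-4 | C 4-6 | F 6-8 | B 8-10 | E 10-12 | A 12-14 | D 14-16 | C 16-18 | F 18-20 | B 20-22 | A 22-24 | D 24-26 | C 26-28 | F 28-30 | B 30-32 | A 32-34 | D 34-36 | C 36-38 | F 38-40 | B 40-42 | A 42-44 | D 44-45 | C 45-47 | F 47-49 | B 49-51 | A 51-53 | C 53-55 | F 55-57 | B 57-59 | A 59-61 | C 61-63 | F 63-65 | B 65-67 | A 67-68 | C 68-69 | F 69-70 | B 70-71 |
Completion: A=68  B=71  C=69  D=45  E=12  F=70
Turnaround (C−A): A=67  B=69  C=68  D=40  E=12  F=69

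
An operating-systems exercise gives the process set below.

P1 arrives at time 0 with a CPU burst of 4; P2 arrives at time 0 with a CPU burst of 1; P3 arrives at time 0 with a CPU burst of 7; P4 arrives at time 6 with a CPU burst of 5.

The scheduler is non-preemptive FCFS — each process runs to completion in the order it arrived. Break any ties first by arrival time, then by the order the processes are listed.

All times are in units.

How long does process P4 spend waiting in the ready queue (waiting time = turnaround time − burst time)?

Schedule: | P1 0-4 | P2 4-5 | P3 5-12 | P4 12-17 |
Completion: P1=4  P2=5  P3=12  P4=17
Waiting(P4) = turnaround − burst = 11 − 5 = 6

6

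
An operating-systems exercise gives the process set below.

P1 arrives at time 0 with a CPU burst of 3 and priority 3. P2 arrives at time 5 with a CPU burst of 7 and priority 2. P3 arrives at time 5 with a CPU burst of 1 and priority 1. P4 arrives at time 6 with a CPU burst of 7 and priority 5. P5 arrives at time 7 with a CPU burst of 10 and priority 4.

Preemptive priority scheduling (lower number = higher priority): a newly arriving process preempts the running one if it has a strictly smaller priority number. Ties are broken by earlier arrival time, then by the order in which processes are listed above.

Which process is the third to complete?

P2

Gantt: | P1 0-3 | idle 3-5 | P3 5-6 | P2 6-13 | P5 13-23 | P4 23-30 |
Completion: P1=3  P2=13  P3=6  P4=30  P5=23
Turnaround (C−A): P1=3  P2=8  P3=1  P4=24  P5=16
Finish order: P1 → P3 → P2 → P5 → P4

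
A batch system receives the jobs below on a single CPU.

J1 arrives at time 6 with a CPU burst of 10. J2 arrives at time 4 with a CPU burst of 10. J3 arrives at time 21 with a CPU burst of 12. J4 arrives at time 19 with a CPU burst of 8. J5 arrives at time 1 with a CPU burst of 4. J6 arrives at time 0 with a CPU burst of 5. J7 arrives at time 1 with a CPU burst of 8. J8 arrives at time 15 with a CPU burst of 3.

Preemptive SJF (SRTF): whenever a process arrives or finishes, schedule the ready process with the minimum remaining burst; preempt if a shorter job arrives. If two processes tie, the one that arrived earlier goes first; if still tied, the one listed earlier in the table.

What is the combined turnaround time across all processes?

158

Timeline: | J6 0-5 | J5 5-9 | J7 9-17 | J8 17-20 | J4 20-28 | J2 28-38 | J1 38-48 | J3 48-60 |
Completion: J1=48  J2=38  J3=60  J4=28  J5=9  J6=5  J7=17  J8=20
Turnaround (C−A): J1=42  J2=34  J3=39  J4=9  J5=8  J6=5  J7=16  J8=5
Turnaround = completion − arrival: J1=42, J2=34, J3=39, J4=9, J5=8, J6=5, J7=16, J8=5
Total turnaround = 42 + 34 + 39 + 9 + 8 + 5 + 16 + 5 = 158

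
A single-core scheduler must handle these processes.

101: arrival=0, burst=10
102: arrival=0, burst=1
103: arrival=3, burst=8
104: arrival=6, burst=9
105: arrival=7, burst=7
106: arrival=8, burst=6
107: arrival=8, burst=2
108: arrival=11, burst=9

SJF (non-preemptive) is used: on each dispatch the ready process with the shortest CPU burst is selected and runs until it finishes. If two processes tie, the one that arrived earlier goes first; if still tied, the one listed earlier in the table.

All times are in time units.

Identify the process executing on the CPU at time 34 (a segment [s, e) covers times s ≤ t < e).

104

Timeline: | 102 0-1 | 101 1-11 | 107 11-13 | 106 13-19 | 105 19-26 | 103 26-34 | 104 34-43 | 108 43-52 |
Completion: 101=11  102=1  103=34  104=43  105=26  106=19  107=13  108=52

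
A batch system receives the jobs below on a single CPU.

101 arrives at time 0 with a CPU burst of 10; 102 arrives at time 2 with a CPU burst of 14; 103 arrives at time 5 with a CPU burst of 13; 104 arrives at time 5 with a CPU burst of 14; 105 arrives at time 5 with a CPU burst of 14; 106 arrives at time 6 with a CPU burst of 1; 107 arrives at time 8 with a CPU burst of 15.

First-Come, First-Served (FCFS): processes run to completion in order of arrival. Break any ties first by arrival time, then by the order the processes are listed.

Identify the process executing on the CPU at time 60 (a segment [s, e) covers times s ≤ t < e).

Gantt: | 101 0-10 | 102 10-24 | 103 24-37 | 104 37-51 | 105 51-65 | 106 65-66 | 107 66-81 |
Completion: 101=10  102=24  103=37  104=51  105=65  106=66  107=81
Turnaround (C−A): 101=10  102=22  103=32  104=46  105=60  106=60  107=73

105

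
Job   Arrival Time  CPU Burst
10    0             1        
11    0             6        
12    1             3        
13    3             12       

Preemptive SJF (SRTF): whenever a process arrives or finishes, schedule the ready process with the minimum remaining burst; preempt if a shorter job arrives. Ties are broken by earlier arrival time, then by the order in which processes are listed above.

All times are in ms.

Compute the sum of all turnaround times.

33

Timeline: | 10 0-1 | 12 1-4 | 11 4-10 | 13 10-22 |
Completion: 10=1  11=10  12=4  13=22
Turnaround (C−A): 10=1  11=10  12=3  13=19
Turnaround = completion − arrival: 10=1, 11=10, 12=3, 13=19
Total turnaround = 1 + 10 + 3 + 19 = 33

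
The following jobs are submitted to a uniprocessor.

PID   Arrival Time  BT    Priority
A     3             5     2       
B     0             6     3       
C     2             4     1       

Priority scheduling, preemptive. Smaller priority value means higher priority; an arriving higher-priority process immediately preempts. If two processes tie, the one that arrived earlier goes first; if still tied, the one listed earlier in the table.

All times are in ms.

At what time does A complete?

Timeline: | B 0-2 | C 2-6 | A 6-11 | B 11-15 |
Completion: A=11  B=15  C=6
Turnaround (C−A): A=8  B=15  C=4

11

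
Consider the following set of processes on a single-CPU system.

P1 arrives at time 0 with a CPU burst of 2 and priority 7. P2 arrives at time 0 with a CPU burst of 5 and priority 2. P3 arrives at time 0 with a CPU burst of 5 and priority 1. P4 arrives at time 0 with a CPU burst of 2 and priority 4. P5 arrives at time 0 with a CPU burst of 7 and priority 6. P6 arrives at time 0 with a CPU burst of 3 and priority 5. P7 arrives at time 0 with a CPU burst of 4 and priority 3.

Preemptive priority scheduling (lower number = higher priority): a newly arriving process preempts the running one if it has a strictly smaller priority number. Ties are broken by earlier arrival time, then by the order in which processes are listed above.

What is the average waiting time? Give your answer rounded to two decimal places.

12.86

Gantt: | P3 0-5 | P2 5-10 | P7 10-14 | P4 14-16 | P6 16-19 | P5 19-26 | P1 26-28 |
Completion: P1=28  P2=10  P3=5  P4=16  P5=26  P6=19  P7=14
Turnaround (C−A): P1=28  P2=10  P3=5  P4=16  P5=26  P6=19  P7=14
Waiting times: P1=26, P2=5, P3=0, P4=14, P5=19, P6=16, P7=10
Average waiting = (26+5+0+14+19+16+10) / 7 = 90/7 = 12.86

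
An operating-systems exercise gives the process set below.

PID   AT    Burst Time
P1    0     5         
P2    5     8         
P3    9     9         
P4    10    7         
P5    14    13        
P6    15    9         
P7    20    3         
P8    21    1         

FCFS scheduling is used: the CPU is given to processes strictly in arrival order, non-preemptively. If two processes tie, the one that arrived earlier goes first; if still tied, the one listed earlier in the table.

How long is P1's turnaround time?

5

Schedule: | P1 0-5 | P2 5-13 | P3 13-22 | P4 22-29 | P5 29-42 | P6 42-51 | P7 51-54 | P8 54-55 |
Completion: P1=5  P2=13  P3=22  P4=29  P5=42  P6=51  P7=54  P8=55
Turnaround (C−A): P1=5  P2=8  P3=13  P4=19  P5=28  P6=36  P7=34  P8=34
Turnaround(P1) = completion − arrival = 5 − 0 = 5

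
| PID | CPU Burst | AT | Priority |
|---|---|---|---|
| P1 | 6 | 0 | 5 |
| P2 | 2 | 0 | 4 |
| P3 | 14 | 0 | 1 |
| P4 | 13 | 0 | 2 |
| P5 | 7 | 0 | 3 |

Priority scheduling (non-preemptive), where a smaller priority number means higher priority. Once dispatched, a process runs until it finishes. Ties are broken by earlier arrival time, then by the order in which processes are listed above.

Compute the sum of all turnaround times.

153

Schedule: | P3 0-14 | P4 14-27 | P5 27-34 | P2 34-36 | P1 36-42 |
Completion: P1=42  P2=36  P3=14  P4=27  P5=34
Turnaround = completion − arrival: P1=42, P2=36, P3=14, P4=27, P5=34
Total turnaround = 42 + 36 + 14 + 27 + 34 = 153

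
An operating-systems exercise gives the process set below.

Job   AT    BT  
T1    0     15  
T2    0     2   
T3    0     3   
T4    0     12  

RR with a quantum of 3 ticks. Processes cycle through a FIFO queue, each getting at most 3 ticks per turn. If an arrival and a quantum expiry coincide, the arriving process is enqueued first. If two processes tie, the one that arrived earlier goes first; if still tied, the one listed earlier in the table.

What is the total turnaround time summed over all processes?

74

Timeline: | T1 0-3 | T2 3-5 | T3 5-8 | T4 8-11 | T1 11-14 | T4 14-17 | T1 17-20 | T4 20-23 | T1 23-26 | T4 26-29 | T1 29-32 |
Completion: T1=32  T2=5  T3=8  T4=29
Turnaround (C−A): T1=32  T2=5  T3=8  T4=29
Turnaround = completion − arrival: T1=32, T2=5, T3=8, T4=29
Total turnaround = 32 + 5 + 8 + 29 = 74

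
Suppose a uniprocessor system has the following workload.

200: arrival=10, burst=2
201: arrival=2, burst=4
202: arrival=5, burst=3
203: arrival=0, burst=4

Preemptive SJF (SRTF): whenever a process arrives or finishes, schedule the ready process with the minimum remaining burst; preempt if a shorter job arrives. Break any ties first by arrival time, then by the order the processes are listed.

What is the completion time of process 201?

Schedule: | 203 0-4 | 201 4-8 | 202 8-11 | 200 11-13 |
Completion: 200=13  201=8  202=11  203=4

8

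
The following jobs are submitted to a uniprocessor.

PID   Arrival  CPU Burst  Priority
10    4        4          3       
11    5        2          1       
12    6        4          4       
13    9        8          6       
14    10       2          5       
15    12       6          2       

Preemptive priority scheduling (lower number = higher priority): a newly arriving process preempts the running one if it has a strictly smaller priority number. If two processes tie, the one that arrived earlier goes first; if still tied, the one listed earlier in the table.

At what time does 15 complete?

Schedule: | idle 0-4 | 10 4-5 | 11 5-7 | 10 7-10 | 12 10-12 | 15 12-18 | 12 18-20 | 14 20-22 | 13 22-30 |
Completion: 10=10  11=7  12=20  13=30  14=22  15=18
Turnaround (C−A): 10=6  11=2  12=14  13=21  14=12  15=6

18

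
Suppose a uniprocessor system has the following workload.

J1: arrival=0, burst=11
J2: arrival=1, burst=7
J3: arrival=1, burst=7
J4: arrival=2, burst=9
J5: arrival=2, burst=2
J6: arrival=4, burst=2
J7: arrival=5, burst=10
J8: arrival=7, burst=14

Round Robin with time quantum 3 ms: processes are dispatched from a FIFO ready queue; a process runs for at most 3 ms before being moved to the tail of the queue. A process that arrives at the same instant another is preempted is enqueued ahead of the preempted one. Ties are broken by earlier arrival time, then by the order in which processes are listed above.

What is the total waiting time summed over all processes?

Schedule: | J1 0-3 | J2 3-6 | J3 6-9 | J4 9-12 | J5 12-14 | J1 14-17 | J6 17-19 | J7 19-22 | J2 22-25 | J8 25-28 | J3 28-31 | J4 31-34 | J1 34-37 | J7 37-40 | J2 40-41 | J8 41-44 | J3 44-45 | J4 45-48 | J1 48-50 | J7 50-53 | J8 53-56 | J7 56-57 | J8 57-62 |
Completion: J1=50  J2=41  J3=45  J4=48  J5=14  J6=19  J7=57  J8=62
Turnaround (C−A): J1=50  J2=40  J3=44  J4=46  J5=12  J6=15  J7=52  J8=55
Waiting = turnaround − burst: J1=39, J2=33, J3=37, J4=37, J5=10, J6=13, J7=42, J8=41
Total waiting = 39 + 33 + 37 + 37 + 10 + 13 + 42 + 41 = 252

252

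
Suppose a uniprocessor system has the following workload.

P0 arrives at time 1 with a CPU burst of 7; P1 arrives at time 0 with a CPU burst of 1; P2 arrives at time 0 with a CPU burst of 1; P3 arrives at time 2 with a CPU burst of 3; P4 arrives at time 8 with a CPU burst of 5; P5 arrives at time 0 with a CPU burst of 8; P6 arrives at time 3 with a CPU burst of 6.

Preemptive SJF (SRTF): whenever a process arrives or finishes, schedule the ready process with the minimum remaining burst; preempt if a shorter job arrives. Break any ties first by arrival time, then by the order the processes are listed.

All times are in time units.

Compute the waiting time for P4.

3

Timeline: | P1 0-1 | P2 1-2 | P3 2-5 | P6 5-11 | P4 11-16 | P0 16-23 | P5 23-31 |
Completion: P0=23  P1=1  P2=2  P3=5  P4=16  P5=31  P6=11
Turnaround (C−A): P0=22  P1=1  P2=2  P3=3  P4=8  P5=31  P6=8
Waiting(P4) = turnaround − burst = 8 − 5 = 3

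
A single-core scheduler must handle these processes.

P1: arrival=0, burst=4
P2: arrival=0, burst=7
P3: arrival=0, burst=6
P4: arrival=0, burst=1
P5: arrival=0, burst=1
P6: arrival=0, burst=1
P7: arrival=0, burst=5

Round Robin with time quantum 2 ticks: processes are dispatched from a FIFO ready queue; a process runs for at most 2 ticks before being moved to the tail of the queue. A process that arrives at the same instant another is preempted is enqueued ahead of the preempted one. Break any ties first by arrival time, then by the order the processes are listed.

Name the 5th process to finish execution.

P3

Gantt: | P1 0-2 | P2 2-4 | P3 4-6 | P4 6-7 | P5 7-8 | P6 8-9 | P7 9-11 | P1 11-13 | P2 13-15 | P3 15-17 | P7 17-19 | P2 19-21 | P3 21-23 | P7 23-24 | P2 24-25 |
Completion: P1=13  P2=25  P3=23  P4=7  P5=8  P6=9  P7=24
Finish order: P4 → P5 → P6 → P1 → P3 → P7 → P2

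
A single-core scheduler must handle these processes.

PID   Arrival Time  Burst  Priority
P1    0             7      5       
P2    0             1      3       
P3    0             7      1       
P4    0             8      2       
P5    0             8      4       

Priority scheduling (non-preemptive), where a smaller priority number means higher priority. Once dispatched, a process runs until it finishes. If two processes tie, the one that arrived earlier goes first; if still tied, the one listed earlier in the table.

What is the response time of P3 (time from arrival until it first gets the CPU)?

Schedule: | P3 0-7 | P4 7-15 | P2 15-16 | P5 16-24 | P1 24-31 |
Completion: P1=31  P2=16  P3=7  P4=15  P5=24
Turnaround (C−A): P1=31  P2=16  P3=7  P4=15  P5=24
Response(P3) = first start − arrival = 0 − 0 = 0

0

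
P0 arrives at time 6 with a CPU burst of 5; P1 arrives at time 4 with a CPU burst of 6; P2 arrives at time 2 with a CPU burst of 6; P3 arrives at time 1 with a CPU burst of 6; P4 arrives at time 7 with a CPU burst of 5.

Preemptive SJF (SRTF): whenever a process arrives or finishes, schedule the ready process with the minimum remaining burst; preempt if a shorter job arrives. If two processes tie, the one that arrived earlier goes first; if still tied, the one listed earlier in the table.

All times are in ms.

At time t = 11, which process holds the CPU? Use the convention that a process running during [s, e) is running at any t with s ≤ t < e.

Gantt: | idle 0-1 | P3 1-7 | P0 7-12 | P4 12-17 | P2 17-23 | P1 23-29 |
Completion: P0=12  P1=29  P2=23  P3=7  P4=17

P0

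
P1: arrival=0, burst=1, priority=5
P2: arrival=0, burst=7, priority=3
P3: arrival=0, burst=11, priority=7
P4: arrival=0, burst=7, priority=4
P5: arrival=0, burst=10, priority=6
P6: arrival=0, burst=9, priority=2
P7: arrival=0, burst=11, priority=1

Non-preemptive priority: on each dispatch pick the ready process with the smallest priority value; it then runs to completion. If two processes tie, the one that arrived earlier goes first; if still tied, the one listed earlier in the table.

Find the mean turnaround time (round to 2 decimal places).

32.57

Timeline: | P7 0-11 | P6 11-20 | P2 20-27 | P4 27-34 | P1 34-35 | P5 35-45 | P3 45-56 |
Completion: P1=35  P2=27  P3=56  P4=34  P5=45  P6=20  P7=11
Turnaround (C−A): P1=35  P2=27  P3=56  P4=34  P5=45  P6=20  P7=11
Turnaround times: P1=35, P2=27, P3=56, P4=34, P5=45, P6=20, P7=11
Average turnaround = (35+27+56+34+45+20+11) / 7 = 228/7 = 32.57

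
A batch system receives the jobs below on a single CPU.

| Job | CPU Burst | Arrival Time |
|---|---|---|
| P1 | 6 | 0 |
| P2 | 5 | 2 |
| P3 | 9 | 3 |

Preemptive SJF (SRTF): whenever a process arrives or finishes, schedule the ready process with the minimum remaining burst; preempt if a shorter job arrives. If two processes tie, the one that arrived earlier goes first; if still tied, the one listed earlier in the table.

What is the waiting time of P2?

Timeline: | P1 0-6 | P2 6-11 | P3 11-20 |
Completion: P1=6  P2=11  P3=20
Turnaround (C−A): P1=6  P2=9  P3=17
Waiting(P2) = turnaround − burst = 9 − 5 = 4

4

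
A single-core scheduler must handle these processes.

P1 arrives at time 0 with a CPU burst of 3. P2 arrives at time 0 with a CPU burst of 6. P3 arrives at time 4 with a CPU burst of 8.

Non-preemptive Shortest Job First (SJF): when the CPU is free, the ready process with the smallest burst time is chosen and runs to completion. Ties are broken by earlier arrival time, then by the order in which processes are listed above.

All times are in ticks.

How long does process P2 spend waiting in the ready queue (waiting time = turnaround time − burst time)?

Timeline: | P1 0-3 | P2 3-9 | P3 9-17 |
Completion: P1=3  P2=9  P3=17
Waiting(P2) = turnaround − burst = 9 − 6 = 3

3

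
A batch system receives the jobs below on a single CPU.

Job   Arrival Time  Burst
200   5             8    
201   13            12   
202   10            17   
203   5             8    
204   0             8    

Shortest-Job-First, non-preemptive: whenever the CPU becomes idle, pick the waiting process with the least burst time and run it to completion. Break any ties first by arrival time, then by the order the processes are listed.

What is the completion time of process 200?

16

Timeline: | 204 0-8 | 200 8-16 | 203 16-24 | 201 24-36 | 202 36-53 |
Completion: 200=16  201=36  202=53  203=24  204=8
Turnaround (C−A): 200=11  201=23  202=43  203=19  204=8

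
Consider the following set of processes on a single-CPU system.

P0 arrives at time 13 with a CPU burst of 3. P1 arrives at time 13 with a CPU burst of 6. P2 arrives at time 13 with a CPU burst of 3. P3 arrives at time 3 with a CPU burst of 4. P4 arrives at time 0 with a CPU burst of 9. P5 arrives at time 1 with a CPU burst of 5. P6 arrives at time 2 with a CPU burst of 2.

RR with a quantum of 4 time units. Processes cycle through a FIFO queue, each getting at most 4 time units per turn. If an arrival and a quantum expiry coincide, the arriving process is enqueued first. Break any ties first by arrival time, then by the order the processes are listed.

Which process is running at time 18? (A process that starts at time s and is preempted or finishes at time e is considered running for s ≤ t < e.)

P5

Gantt: | P4 0-4 | P5 4-8 | P6 8-10 | P3 10-14 | P4 14-18 | P5 18-19 | P0 19-22 | P1 22-26 | P2 26-29 | P4 29-30 | P1 30-32 |
Completion: P0=22  P1=32  P2=29  P3=14  P4=30  P5=19  P6=10
Turnaround (C−A): P0=9  P1=19  P2=16  P3=11  P4=30  P5=18  P6=8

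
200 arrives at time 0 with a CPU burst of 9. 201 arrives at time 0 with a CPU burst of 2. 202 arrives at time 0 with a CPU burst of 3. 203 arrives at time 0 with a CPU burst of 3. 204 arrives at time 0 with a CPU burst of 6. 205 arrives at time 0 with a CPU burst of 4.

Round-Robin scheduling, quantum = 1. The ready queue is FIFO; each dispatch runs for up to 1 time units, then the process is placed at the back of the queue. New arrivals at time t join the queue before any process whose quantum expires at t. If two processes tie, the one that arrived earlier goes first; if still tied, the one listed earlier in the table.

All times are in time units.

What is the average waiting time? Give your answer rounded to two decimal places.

13.50

Gantt: | 200 0-1 | 201 1-2 | 202 2-3 | 203 3-4 | 204 4-5 | 205 5-6 | 200 6-7 | 201 7-8 | 202 8-9 | 203 9-10 | 204 10-11 | 205 11-12 | 200 12-13 | 202 13-14 | 203 14-15 | 204 15-16 | 205 16-17 | 200 17-18 | 204 18-19 | 205 19-20 | 200 20-21 | 204 21-22 | 200 22-23 | 204 23-24 | 200 24-27 |
Completion: 200=27  201=8  202=14  203=15  204=24  205=20
Waiting times: 200=18, 201=6, 202=11, 203=12, 204=18, 205=16
Average waiting = (18+6+11+12+18+16) / 6 = 81/6 = 13.50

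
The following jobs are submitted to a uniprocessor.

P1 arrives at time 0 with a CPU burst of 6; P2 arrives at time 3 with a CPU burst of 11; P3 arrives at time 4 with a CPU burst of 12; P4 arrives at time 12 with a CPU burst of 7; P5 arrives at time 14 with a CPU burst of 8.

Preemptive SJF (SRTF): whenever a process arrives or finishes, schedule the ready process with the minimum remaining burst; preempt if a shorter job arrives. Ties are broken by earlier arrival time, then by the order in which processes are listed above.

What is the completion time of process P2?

Schedule: | P1 0-6 | P2 6-17 | P4 17-24 | P5 24-32 | P3 32-44 |
Completion: P1=6  P2=17  P3=44  P4=24  P5=32

17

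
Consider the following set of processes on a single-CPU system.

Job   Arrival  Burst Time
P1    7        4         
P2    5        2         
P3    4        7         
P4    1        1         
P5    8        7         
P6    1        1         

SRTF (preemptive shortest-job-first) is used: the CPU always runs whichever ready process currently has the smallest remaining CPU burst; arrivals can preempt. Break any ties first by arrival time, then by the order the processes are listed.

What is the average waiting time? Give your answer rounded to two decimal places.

Schedule: | idle 0-1 | P4 1-2 | P6 2-3 | idle 3-4 | P3 4-5 | P2 5-7 | P1 7-11 | P3 11-17 | P5 17-24 |
Completion: P1=11  P2=7  P3=17  P4=2  P5=24  P6=3
Turnaround (C−A): P1=4  P2=2  P3=13  P4=1  P5=16  P6=2
Waiting times: P1=0, P2=0, P3=6, P4=0, P5=9, P6=1
Average waiting = (0+0+6+0+9+1) / 6 = 16/6 = 2.67

2.67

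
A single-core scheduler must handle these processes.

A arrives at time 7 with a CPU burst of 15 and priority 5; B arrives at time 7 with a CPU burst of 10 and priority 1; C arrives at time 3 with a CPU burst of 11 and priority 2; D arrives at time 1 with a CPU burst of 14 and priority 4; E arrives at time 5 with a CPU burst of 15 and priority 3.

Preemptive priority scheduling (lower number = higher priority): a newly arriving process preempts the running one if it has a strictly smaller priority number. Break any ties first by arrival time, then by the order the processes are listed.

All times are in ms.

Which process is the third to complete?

Schedule: | idle 0-1 | D 1-3 | C 3-7 | B 7-17 | C 17-24 | E 24-39 | D 39-51 | A 51-66 |
Completion: A=66  B=17  C=24  D=51  E=39
Turnaround (C−A): A=59  B=10  C=21  D=50  E=34
Finish order: B → C → E → D → A

E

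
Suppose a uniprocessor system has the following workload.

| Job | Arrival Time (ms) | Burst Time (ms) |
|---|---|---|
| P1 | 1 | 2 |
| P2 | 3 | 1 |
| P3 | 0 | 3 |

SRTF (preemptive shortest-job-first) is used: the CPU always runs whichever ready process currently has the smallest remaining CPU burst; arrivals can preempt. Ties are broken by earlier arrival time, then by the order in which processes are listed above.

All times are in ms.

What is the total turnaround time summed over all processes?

Timeline: | P3 0-3 | P2 3-4 | P1 4-6 |
Completion: P1=6  P2=4  P3=3
Turnaround (C−A): P1=5  P2=1  P3=3
Turnaround = completion − arrival: P1=5, P2=1, P3=3
Total turnaround = 5 + 1 + 3 = 9

9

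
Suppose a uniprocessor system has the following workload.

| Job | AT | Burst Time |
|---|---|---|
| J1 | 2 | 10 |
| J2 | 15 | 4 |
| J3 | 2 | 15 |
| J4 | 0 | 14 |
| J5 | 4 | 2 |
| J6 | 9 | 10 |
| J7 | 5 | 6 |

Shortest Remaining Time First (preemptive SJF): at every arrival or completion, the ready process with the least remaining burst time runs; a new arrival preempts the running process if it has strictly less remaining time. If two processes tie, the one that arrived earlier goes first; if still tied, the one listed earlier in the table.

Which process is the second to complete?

J7

Timeline: | J4 0-2 | J1 2-4 | J5 4-6 | J7 6-12 | J1 12-15 | J2 15-19 | J1 19-24 | J6 24-34 | J4 34-46 | J3 46-61 |
Completion: J1=24  J2=19  J3=61  J4=46  J5=6  J6=34  J7=12
Finish order: J5 → J7 → J2 → J1 → J6 → J4 → J3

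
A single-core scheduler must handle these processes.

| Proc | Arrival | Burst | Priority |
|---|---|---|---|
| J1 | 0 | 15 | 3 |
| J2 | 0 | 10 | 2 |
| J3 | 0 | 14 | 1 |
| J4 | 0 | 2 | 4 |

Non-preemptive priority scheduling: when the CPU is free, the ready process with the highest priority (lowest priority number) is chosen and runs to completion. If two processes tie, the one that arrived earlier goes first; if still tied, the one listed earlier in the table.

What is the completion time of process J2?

24

Timeline: | J3 0-14 | J2 14-24 | J1 24-39 | J4 39-41 |
Completion: J1=39  J2=24  J3=14  J4=41
Turnaround (C−A): J1=39  J2=24  J3=14  J4=41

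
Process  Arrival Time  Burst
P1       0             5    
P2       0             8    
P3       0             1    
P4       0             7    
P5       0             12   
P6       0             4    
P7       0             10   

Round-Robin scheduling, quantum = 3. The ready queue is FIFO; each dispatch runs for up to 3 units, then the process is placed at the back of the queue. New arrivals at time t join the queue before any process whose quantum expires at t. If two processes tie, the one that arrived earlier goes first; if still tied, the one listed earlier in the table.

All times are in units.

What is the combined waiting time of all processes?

178

Schedule: | P1 0-3 | P2 3-6 | P3 6-7 | P4 7-10 | P5 10-13 | P6 13-16 | P7 16-19 | P1 19-21 | P2 21-24 | P4 24-27 | P5 27-30 | P6 30-31 | P7 31-34 | P2 34-36 | P4 36-37 | P5 37-40 | P7 40-43 | P5 43-46 | P7 46-47 |
Completion: P1=21  P2=36  P3=7  P4=37  P5=46  P6=31  P7=47
Turnaround (C−A): P1=21  P2=36  P3=7  P4=37  P5=46  P6=31  P7=47
Waiting = turnaround − burst: P1=16, P2=28, P3=6, P4=30, P5=34, P6=27, P7=37
Total waiting = 16 + 28 + 6 + 30 + 34 + 27 + 37 = 178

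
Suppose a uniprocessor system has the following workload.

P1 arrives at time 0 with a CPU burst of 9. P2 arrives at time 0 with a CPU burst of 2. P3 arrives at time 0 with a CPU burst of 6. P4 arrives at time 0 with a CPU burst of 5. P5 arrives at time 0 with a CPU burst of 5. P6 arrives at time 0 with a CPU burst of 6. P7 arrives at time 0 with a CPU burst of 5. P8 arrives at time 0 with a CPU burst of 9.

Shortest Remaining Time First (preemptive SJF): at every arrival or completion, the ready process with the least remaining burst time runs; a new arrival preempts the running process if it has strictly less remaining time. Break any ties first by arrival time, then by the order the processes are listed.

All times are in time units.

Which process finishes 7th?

Timeline: | P2 0-2 | P4 2-7 | P5 7-12 | P7 12-17 | P3 17-23 | P6 23-29 | P1 29-38 | P8 38-47 |
Completion: P1=38  P2=2  P3=23  P4=7  P5=12  P6=29  P7=17  P8=47
Turnaround (C−A): P1=38  P2=2  P3=23  P4=7  P5=12  P6=29  P7=17  P8=47
Finish order: P2 → P4 → P5 → P7 → P3 → P6 → P1 → P8

P1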